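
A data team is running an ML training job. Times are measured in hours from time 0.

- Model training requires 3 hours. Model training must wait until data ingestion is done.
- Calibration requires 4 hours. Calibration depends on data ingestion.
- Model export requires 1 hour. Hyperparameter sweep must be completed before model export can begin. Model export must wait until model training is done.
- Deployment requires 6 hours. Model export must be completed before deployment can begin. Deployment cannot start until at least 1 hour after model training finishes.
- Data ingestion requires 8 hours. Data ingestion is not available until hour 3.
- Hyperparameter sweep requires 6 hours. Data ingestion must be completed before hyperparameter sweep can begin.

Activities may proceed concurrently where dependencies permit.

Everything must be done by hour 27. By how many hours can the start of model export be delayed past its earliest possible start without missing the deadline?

Data ingestion waits on its own release at hour 3, so it starts at hour 3 and finishes at 3 + 8 = hour 11.
After data ingestion (finishes hour 11), model training can start at hour 11 and finishes at hour 14.
After data ingestion (finishes hour 11), hyperparameter sweep can start at hour 11 and finishes at hour 17.
Model export cannot start until hyperparameter sweep (finishes hour 17); model training (finishes hour 14). The controlling bound is hour 17, so model export finishes at 17 + 1 = hour 18.

Working backward from the deadline:
Deployment has no dependents, so it just needs to finish by hour 27. Starting by 27 − 6 = hour 21 achieves that.
Model export has to be done before deployment (must start by hour 21). That means finishing by hour 21, i.e. starting by 21 − 1 = hour 20.
So model export can start as early as hour 17 and as late as hour 20, giving 20 − 17 = 3 hours of slack.

3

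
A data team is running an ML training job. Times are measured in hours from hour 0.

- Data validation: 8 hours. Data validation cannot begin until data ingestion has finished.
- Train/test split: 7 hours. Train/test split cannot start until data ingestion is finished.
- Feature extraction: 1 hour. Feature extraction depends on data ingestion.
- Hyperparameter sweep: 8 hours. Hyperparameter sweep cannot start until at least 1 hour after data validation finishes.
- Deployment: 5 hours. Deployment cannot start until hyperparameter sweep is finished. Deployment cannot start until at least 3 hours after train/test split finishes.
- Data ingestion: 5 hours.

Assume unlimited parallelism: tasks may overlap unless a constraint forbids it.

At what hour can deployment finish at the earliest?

27

Data ingestion has no prerequisites, so it starts at hour 0 and finishes at hour 5.
Train/test split cannot begin until data ingestion (finishes hour 5). It runs from hour 5 to 5 + 7 = hour 12.
After data ingestion (finishes hour 5), data validation can start at hour 5 and finishes at hour 13.
After data validation (finishes hour 13, plus 1-hour gap → hour 14), hyperparameter sweep can start at hour 14 and finishes at hour 22.
Deployment cannot start until hyperparameter sweep (finishes hour 22); train/test split (finishes hour 12, plus 3-hour gap → hour 15). The controlling bound is hour 22, so deployment finishes at 22 + 5 = hour 27.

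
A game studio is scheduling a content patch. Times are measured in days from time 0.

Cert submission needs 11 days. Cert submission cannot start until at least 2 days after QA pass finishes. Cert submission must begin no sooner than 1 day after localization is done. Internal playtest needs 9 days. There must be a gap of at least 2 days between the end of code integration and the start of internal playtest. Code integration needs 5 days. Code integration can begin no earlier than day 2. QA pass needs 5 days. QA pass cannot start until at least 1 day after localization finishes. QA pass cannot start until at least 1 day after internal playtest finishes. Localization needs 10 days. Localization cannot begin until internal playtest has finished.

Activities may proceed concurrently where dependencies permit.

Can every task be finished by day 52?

After its own release at day 2, code integration can start at day 2 and finishes at day 7.
After code integration (finishes day 7, plus 2-day gap → day 9), internal playtest can start at day 9 and finishes at day 18.
Localization cannot begin until internal playtest (finishes day 18). It runs from day 18 to 18 + 10 = day 28.
QA pass cannot start until localization (finishes day 28, plus 1-day gap → day 29); internal playtest (finishes day 18, plus 1-day gap → day 19). The controlling bound is day 29, so QA pass finishes at 29 + 5 = day 34.
For cert submission: QA pass (finishes day 34, plus 2-day gap → day 36); localization (finishes day 28, plus 1-day gap → day 29). Taking the maximum gives a start of day 36, and it finishes at 36 + 11 = day 47.
Every task is finished by day 47, which is no later than the deadline of 52, so the schedule is feasible.

Yes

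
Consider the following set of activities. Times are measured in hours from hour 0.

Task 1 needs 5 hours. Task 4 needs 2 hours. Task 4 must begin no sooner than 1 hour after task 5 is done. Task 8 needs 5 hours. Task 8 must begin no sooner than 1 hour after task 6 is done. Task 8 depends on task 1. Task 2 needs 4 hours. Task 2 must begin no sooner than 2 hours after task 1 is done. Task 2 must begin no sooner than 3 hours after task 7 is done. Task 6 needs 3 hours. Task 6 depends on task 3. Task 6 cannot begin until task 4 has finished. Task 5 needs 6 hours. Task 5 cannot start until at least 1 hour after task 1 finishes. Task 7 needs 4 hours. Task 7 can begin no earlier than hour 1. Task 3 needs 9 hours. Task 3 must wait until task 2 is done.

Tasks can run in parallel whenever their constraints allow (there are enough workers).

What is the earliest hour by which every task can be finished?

30

After its own release at hour 1, task 7 can start at hour 1 and finishes at hour 5.
Task 1 can start immediately at hour 0; it finishes at hour 5.
Task 5 cannot begin until task 1 (finishes hour 5, plus 1-hour gap → hour 6). It runs from hour 6 to 6 + 6 = hour 12.
After task 5 (finishes hour 12, plus 1-hour gap → hour 13), task 4 can start at hour 13 and finishes at hour 15.
Task 2 cannot start until task 1 (finishes hour 5, plus 2-hour gap → hour 7); task 7 (finishes hour 5, plus 3-hour gap → hour 8). The controlling bound is hour 8, so task 2 finishes at 8 + 4 = hour 12.
After task 2 (finishes hour 12), task 3 can start at hour 12 and finishes at hour 21.
For task 6: task 3 (finishes hour 21); task 4 (finishes hour 15). Taking the maximum gives a start of hour 21, and it finishes at 21 + 3 = hour 24.
Task 8 needs all of task 6 (finishes hour 24, plus 1-hour gap → hour 25); task 1 (finishes hour 5). That puts its earliest start at hour 25; it finishes at 25 + 5 = hour 30.
All tasks are finished once the last one completes. Finish times: Task 1 at 5, Task 2 at 12, Task 3 at 21, Task 4 at 15, Task 5 at 12, Task 6 at 24, Task 7 at 5, Task 8 at 30. The latest is hour 30.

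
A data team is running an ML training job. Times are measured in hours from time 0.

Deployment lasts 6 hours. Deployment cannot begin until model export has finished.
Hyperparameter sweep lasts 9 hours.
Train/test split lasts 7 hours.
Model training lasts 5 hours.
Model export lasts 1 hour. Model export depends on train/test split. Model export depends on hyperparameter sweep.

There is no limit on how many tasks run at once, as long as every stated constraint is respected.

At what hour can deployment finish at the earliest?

16

Nothing blocks hyperparameter sweep, so it runs from hour 0 to hour 9.
Nothing blocks train/test split, so it runs from hour 0 to hour 7.
For model export: train/test split (finishes hour 7); hyperparameter sweep (finishes hour 9). Taking the maximum gives a start of hour 9, and it finishes at 9 + 1 = hour 10.
Deployment waits on model export (finishes hour 10), so it starts at hour 10 and finishes at 10 + 6 = hour 16.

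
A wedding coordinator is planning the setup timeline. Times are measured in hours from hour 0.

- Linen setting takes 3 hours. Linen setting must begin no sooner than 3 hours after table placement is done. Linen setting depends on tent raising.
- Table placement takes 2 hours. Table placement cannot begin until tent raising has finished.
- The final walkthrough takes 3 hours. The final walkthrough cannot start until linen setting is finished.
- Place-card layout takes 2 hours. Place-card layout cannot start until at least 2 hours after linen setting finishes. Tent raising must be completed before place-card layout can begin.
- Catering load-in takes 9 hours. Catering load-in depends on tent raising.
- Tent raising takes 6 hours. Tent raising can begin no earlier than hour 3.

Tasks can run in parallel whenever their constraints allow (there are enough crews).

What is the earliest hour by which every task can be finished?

Tent raising cannot begin until its own release at hour 3. It runs from hour 3 to 3 + 6 = hour 9.
Catering load-in cannot begin until tent raising (finishes hour 9). It runs from hour 9 to 9 + 9 = hour 18.
Table placement waits on tent raising (finishes hour 9), so it starts at hour 9 and finishes at 9 + 2 = hour 11.
For linen setting: table placement (finishes hour 11, plus 3-hour gap → hour 14); tent raising (finishes hour 9). Taking the maximum gives a start of hour 14, and it finishes at 14 + 3 = hour 17.
After linen setting (finishes hour 17), the final walkthrough can start at hour 17 and finishes at hour 20.
Place-card layout needs all of linen setting (finishes hour 17, plus 2-hour gap → hour 19); tent raising (finishes hour 9). That puts its earliest start at hour 19; it finishes at 19 + 2 = hour 21.
All tasks are finished once the last one completes. Finish times: Tent raising at 9, Table placement at 11, Linen setting at 17, Catering load-in at 18, Place-card layout at 21, The final walkthrough at 20. The latest is hour 21.

21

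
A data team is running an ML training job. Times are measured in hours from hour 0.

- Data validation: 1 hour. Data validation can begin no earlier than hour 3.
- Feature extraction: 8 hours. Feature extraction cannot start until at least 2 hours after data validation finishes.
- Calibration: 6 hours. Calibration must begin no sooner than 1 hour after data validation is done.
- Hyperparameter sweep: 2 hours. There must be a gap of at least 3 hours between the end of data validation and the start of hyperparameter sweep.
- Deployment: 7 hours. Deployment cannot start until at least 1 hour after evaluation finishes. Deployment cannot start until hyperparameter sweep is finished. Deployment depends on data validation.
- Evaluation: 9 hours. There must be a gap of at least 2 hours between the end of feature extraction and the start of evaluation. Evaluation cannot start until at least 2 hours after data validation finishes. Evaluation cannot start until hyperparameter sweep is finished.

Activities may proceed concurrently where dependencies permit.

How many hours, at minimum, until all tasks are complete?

After its own release at hour 3, data validation can start at hour 3 and finishes at hour 4.
Calibration cannot begin until data validation (finishes hour 4, plus 1-hour gap → hour 5). It runs from hour 5 to 5 + 6 = hour 11.
Hyperparameter sweep cannot begin until data validation (finishes hour 4, plus 3-hour gap → hour 7). It runs from hour 7 to 7 + 2 = hour 9.
Feature extraction waits on data validation (finishes hour 4, plus 2-hour gap → hour 6), so it starts at hour 6 and finishes at 6 + 8 = hour 14.
Evaluation needs all of feature extraction (finishes hour 14, plus 2-hour gap → hour 16); data validation (finishes hour 4, plus 2-hour gap → hour 6); hyperparameter sweep (finishes hour 9). That puts its earliest start at hour 16; it finishes at 16 + 9 = hour 25.
Deployment cannot start until evaluation (finishes hour 25, plus 1-hour gap → hour 26); hyperparameter sweep (finishes hour 9); data validation (finishes hour 4). The controlling bound is hour 26, so deployment finishes at 26 + 7 = hour 33.
All tasks are finished once the last one completes. Finish times: Data validation at 4, Feature extraction at 14, Hyperparameter sweep at 9, Evaluation at 25, Calibration at 11, Deployment at 33. The latest is hour 33.

33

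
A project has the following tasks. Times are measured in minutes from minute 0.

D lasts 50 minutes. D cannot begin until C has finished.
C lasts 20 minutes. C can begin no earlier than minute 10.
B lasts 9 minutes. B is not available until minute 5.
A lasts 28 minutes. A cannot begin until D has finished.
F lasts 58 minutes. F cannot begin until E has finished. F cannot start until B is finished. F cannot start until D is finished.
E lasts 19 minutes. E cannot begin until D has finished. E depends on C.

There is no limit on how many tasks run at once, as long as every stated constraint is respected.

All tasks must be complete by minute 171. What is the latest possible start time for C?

To finish by minute 171, F (duration 58) must start no later than minute 113.
A must finish by minute 171; it takes 28 minutes, so it must start by 171 − 28 = minute 143.
E feeds into F (must start by minute 113); so E must finish by minute 113 and therefore start by minute 94.
D must finish in time for A (must start by minute 143); E (must start by minute 94); F (must start by minute 113). The tightest is minute 94, so D must start by 94 − 50 = minute 44.
C must finish in time for D (must start by minute 44); E (must start by minute 94). The tightest is minute 44, so C must start by 44 − 20 = minute 24.

24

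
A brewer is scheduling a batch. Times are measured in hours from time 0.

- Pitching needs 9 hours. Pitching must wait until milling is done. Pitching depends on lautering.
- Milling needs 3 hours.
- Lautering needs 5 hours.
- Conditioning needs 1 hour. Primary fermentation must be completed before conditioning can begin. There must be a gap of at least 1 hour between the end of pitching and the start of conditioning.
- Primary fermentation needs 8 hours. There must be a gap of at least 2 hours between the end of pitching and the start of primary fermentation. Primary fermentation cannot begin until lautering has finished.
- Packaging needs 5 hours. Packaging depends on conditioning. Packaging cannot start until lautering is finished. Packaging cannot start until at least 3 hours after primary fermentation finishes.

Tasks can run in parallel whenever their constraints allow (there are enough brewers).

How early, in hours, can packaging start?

Nothing blocks lautering, so it runs from hour 0 to hour 5.
Nothing blocks milling, so it runs from hour 0 to hour 3.
Pitching needs all of milling (finishes hour 3); lautering (finishes hour 5). That puts its earliest start at hour 5; it finishes at 5 + 9 = hour 14.
Primary fermentation has to wait for pitching (finishes hour 14, plus 2-hour gap → hour 16); lautering (finishes hour 5). The latest of these is hour 16, so primary fermentation runs hour 16 to 16 + 8 = hour 24.
Conditioning needs all of primary fermentation (finishes hour 24); pitching (finishes hour 14, plus 1-hour gap → hour 15). That puts its earliest start at hour 24; it finishes at 24 + 1 = hour 25.
Packaging waits on conditioning (finishes hour 25); lautering (finishes hour 5); primary fermentation (finishes hour 24, plus 3-hour gap → hour 27). The latest of these is hour 27, which is the earliest packaging can start.

27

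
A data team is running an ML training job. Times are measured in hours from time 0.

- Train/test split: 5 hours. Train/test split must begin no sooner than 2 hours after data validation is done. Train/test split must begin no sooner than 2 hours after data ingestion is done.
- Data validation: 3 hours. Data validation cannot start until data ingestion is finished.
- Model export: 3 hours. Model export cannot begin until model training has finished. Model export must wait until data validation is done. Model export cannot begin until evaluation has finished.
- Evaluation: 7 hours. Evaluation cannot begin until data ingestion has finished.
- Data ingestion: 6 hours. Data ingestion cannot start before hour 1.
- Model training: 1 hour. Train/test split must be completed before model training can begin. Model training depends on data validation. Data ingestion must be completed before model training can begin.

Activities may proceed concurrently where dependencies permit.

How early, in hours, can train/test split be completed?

17

After its own release at hour 1, data ingestion can start at hour 1 and finishes at hour 7.
Data validation cannot begin until data ingestion (finishes hour 7). It runs from hour 7 to 7 + 3 = hour 10.
Train/test split cannot start until data validation (finishes hour 10, plus 2-hour gap → hour 12); data ingestion (finishes hour 7, plus 2-hour gap → hour 9). The controlling bound is hour 12, so train/test split finishes at 12 + 5 = hour 17.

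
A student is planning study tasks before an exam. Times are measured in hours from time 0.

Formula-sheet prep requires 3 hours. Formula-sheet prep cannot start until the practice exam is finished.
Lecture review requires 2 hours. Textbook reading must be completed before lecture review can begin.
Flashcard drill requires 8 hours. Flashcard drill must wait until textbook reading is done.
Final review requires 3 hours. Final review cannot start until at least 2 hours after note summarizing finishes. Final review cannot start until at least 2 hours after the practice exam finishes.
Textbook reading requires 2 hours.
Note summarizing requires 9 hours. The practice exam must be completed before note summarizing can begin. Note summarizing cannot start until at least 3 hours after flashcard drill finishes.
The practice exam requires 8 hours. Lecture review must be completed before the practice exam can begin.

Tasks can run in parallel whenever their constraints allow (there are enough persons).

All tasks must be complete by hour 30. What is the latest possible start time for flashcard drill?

5

To finish by hour 30, final review (duration 3) must start no later than hour 27.
Note summarizing feeds into final review (must start by hour 27, minus 2-hour gap → hour 25); so note summarizing must finish by hour 25 and therefore start by hour 16.
Flashcard drill has to be done before note summarizing (must start by hour 16, minus 3-hour gap → hour 13). That means finishing by hour 13, i.e. starting by 13 − 8 = hour 5.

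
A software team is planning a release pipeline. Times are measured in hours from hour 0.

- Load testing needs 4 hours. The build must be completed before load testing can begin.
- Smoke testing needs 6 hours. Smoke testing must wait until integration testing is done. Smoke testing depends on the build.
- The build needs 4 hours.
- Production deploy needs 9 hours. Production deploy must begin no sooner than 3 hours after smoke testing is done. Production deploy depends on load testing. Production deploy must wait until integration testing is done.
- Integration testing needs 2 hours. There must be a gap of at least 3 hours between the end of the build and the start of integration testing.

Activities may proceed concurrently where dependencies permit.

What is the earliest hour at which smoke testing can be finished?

15

Nothing blocks the build, so it runs from hour 0 to hour 4.
Integration testing waits on the build (finishes hour 4, plus 3-hour gap → hour 7), so it starts at hour 7 and finishes at 7 + 2 = hour 9.
For smoke testing: integration testing (finishes hour 9); the build (finishes hour 4). Taking the maximum gives a start of hour 9, and it finishes at 9 + 6 = hour 15.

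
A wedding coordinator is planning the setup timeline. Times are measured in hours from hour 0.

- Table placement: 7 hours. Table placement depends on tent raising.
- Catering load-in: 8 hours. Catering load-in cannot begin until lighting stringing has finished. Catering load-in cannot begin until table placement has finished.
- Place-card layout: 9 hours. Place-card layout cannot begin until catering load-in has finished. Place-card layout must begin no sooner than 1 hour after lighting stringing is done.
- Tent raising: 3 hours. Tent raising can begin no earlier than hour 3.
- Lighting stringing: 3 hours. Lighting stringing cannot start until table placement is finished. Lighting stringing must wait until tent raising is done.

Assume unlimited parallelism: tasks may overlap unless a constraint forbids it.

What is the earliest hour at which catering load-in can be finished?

Tent raising cannot begin until its own release at hour 3. It runs from hour 3 to 3 + 3 = hour 6.
Table placement cannot begin until tent raising (finishes hour 6). It runs from hour 6 to 6 + 7 = hour 13.
Lighting stringing has to wait for table placement (finishes hour 13); tent raising (finishes hour 6). The latest of these is hour 13, so lighting stringing runs hour 13 to 13 + 3 = hour 16.
Catering load-in cannot start until lighting stringing (finishes hour 16); table placement (finishes hour 13). The controlling bound is hour 16, so catering load-in finishes at 16 + 8 = hour 24.

24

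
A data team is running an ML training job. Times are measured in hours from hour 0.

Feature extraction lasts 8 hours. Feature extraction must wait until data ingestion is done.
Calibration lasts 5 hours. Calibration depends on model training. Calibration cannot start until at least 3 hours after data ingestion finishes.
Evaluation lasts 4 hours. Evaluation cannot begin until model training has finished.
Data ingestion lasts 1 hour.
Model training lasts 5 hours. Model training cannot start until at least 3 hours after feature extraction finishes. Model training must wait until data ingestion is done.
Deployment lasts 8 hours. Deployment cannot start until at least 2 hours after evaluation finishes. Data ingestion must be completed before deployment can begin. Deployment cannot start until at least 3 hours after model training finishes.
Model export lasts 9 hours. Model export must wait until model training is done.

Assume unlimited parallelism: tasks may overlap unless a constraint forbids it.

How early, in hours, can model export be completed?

Data ingestion has no prerequisites, so it starts at hour 0 and finishes at hour 1.
Feature extraction waits on data ingestion (finishes hour 1), so it starts at hour 1 and finishes at 1 + 8 = hour 9.
Model training needs all of feature extraction (finishes hour 9, plus 3-hour gap → hour 12); data ingestion (finishes hour 1). That puts its earliest start at hour 12; it finishes at 12 + 5 = hour 17.
Model export cannot begin until model training (finishes hour 17). It runs from hour 17 to 17 + 9 = hour 26.

26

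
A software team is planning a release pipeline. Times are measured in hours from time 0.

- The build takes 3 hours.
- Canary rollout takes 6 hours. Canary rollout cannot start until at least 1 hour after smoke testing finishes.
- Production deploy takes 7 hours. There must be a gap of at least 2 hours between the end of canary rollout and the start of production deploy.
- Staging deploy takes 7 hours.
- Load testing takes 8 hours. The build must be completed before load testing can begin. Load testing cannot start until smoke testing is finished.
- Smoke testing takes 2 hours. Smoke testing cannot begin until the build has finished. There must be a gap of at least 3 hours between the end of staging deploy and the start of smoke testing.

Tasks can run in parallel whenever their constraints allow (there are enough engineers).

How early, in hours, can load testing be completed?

Staging deploy has no prerequisites, so it starts at hour 0 and finishes at hour 7.
The build has no prerequisites, so it starts at hour 0 and finishes at hour 3.
Smoke testing needs all of the build (finishes hour 3); staging deploy (finishes hour 7, plus 3-hour gap → hour 10). That puts its earliest start at hour 10; it finishes at 10 + 2 = hour 12.
Load testing cannot start until the build (finishes hour 3); smoke testing (finishes hour 12). The controlling bound is hour 12, so load testing finishes at 12 + 8 = hour 20.

20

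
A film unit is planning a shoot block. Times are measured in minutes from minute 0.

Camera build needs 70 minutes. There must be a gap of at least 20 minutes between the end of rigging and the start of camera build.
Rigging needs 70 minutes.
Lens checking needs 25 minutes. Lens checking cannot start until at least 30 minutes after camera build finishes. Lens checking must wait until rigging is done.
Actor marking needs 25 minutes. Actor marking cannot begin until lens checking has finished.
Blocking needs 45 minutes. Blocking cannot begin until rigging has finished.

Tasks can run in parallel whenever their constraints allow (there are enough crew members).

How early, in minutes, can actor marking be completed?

Rigging can start immediately at minute 0; it finishes at minute 70.
Camera build waits on rigging (finishes minute 70, plus 20-minute gap → minute 90), so it starts at minute 90 and finishes at 90 + 70 = minute 160.
Lens checking needs all of camera build (finishes minute 160, plus 30-minute gap → minute 190); rigging (finishes minute 70). That puts its earliest start at minute 190; it finishes at 190 + 25 = minute 215.
Actor marking waits on lens checking (finishes minute 215), so it starts at minute 215 and finishes at 215 + 25 = minute 240.

240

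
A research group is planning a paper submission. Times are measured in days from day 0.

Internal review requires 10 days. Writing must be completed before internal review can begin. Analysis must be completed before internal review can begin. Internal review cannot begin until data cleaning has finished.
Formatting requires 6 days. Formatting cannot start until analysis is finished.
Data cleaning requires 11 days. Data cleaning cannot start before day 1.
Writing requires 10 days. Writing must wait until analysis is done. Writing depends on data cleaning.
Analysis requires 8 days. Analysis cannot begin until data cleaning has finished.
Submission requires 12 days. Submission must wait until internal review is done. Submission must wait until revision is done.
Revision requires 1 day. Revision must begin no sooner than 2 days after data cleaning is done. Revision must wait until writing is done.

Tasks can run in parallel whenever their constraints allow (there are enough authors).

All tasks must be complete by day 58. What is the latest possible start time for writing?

26

Nothing follows submission; the deadline of day 58 is its only limit. It must start by 58 − 12 = day 46.
Internal review has to be done before submission (must start by day 46). That means finishing by day 46, i.e. starting by 46 − 10 = day 36.
Since submission (must start by day 46) depends on it, revision must finish by day 46. Backing off its 1-day duration gives a latest start of day 45.
Writing must finish in time for internal review (must start by day 36); revision (must start by day 45). The tightest is day 36, so writing must start by 36 − 10 = day 26.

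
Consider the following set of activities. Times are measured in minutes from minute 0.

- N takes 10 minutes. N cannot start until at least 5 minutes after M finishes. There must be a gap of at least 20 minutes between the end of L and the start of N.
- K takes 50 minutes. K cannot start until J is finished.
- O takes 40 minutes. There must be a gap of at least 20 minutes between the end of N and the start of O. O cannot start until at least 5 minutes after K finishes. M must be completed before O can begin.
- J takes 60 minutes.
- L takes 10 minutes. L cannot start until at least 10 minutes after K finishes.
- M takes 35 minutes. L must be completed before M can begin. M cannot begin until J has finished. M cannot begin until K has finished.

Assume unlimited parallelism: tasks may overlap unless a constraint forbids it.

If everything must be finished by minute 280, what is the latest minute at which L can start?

Nothing follows O; the deadline of minute 280 is its only limit. It must start by 280 − 40 = minute 240.
N feeds into O (must start by minute 240, minus 20-minute gap → minute 220); so N must finish by minute 220 and therefore start by minute 210.
For M: N (must start by minute 210, minus 5-minute gap → minute 205); O (must start by minute 240). The most restrictive is minute 205; with a 35-minute duration, M must start by minute 170.
L feeds M (must start by minute 170); N (must start by minute 210, minus 20-minute gap → minute 190). Taking the minimum, L must finish by minute 170 and start by 170 − 10 = minute 160.

160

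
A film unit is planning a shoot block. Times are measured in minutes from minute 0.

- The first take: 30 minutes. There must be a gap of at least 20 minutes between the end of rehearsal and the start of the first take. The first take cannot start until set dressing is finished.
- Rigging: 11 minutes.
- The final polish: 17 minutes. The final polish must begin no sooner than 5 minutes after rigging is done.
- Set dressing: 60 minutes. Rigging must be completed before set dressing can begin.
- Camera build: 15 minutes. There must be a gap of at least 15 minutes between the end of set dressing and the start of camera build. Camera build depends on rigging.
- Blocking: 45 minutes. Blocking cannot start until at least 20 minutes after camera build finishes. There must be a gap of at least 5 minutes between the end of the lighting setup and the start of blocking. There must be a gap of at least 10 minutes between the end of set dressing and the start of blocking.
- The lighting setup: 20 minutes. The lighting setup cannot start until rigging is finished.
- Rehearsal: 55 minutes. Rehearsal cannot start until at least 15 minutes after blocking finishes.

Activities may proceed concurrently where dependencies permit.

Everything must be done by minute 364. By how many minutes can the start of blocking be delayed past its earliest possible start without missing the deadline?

Rigging can start immediately at minute 0; it finishes at minute 11.
After rigging (finishes minute 11), the lighting setup can start at minute 11 and finishes at minute 31.
After rigging (finishes minute 11), set dressing can start at minute 11 and finishes at minute 71.
Camera build cannot start until set dressing (finishes minute 71, plus 15-minute gap → minute 86); rigging (finishes minute 11). The controlling bound is minute 86, so camera build finishes at 86 + 15 = minute 101.
Blocking cannot start until camera build (finishes minute 101, plus 20-minute gap → minute 121); the lighting setup (finishes minute 31, plus 5-minute gap → minute 36); set dressing (finishes minute 71, plus 10-minute gap → minute 81). The controlling bound is minute 121, so blocking finishes at 121 + 45 = minute 166.

Working backward from the deadline:
The first take must finish by minute 364; it takes 30 minutes, so it must start by 364 − 30 = minute 334.
Rehearsal feeds into the first take (must start by minute 334, minus 20-minute gap → minute 314); so rehearsal must finish by minute 314 and therefore start by minute 259.
Blocking feeds into rehearsal (must start by minute 259, minus 15-minute gap → minute 244); so blocking must finish by minute 244 and therefore start by minute 199.
So blocking can start as early as minute 121 and as late as minute 199, giving 199 − 121 = 78 minutes of slack.

78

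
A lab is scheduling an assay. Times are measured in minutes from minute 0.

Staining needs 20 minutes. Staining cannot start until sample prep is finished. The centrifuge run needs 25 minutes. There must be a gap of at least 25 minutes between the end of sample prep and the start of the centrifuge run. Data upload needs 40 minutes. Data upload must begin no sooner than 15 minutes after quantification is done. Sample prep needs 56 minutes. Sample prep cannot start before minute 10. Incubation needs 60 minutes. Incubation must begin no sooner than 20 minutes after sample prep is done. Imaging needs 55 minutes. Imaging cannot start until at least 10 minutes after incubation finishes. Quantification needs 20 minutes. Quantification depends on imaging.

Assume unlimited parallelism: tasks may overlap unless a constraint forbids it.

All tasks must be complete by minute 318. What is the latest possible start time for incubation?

Nothing follows data upload; the deadline of minute 318 is its only limit. It must start by 318 − 40 = minute 278.
Quantification feeds into data upload (must start by minute 278, minus 15-minute gap → minute 263); so quantification must finish by minute 263 and therefore start by minute 243.
Since quantification (must start by minute 243) depends on it, imaging must finish by minute 243. Backing off its 55-minute duration gives a latest start of minute 188.
Since imaging (must start by minute 188, minus 10-minute gap → minute 178) depends on it, incubation must finish by minute 178. Backing off its 60-minute duration gives a latest start of minute 118.

118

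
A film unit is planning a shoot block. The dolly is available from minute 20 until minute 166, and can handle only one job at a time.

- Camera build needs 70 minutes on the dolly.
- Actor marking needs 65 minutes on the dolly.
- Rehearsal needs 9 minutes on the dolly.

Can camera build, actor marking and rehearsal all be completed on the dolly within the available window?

The dolly window is 166 − 20 = 146 minutes.
Running back to back, the jobs need 70 + 65 + 9 = 144 minutes on the dolly.
Since 144 ≤ 146, they fit within the window.

Yes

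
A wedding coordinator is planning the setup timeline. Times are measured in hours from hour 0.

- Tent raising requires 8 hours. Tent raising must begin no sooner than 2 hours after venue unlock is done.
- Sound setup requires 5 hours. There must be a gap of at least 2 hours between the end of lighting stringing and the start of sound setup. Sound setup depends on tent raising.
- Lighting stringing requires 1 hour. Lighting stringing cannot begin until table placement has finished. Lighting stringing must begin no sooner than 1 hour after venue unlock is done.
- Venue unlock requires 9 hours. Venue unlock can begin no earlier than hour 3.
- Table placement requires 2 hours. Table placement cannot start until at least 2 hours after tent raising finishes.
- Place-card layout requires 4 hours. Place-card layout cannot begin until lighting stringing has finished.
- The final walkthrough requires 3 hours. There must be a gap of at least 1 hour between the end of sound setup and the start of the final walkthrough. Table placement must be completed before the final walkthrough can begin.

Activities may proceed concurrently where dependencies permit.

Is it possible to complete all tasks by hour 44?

Yes

Venue unlock cannot begin until its own release at hour 3. It runs from hour 3 to 3 + 9 = hour 12.
Tent raising waits on venue unlock (finishes hour 12, plus 2-hour gap → hour 14), so it starts at hour 14 and finishes at 14 + 8 = hour 22.
Table placement cannot begin until tent raising (finishes hour 22, plus 2-hour gap → hour 24). It runs from hour 24 to 24 + 2 = hour 26.
Lighting stringing cannot start until table placement (finishes hour 26); venue unlock (finishes hour 12, plus 1-hour gap → hour 13). The controlling bound is hour 26, so lighting stringing finishes at 26 + 1 = hour 27.
Place-card layout waits on lighting stringing (finishes hour 27), so it starts at hour 27 and finishes at 27 + 4 = hour 31.
Sound setup has to wait for lighting stringing (finishes hour 27, plus 2-hour gap → hour 29); tent raising (finishes hour 22). The latest of these is hour 29, so sound setup runs hour 29 to 29 + 5 = hour 34.
The final walkthrough needs all of sound setup (finishes hour 34, plus 1-hour gap → hour 35); table placement (finishes hour 26). That puts its earliest start at hour 35; it finishes at 35 + 3 = hour 38.
Every task is finished by hour 38, which is no later than the deadline of 44, so the schedule is feasible.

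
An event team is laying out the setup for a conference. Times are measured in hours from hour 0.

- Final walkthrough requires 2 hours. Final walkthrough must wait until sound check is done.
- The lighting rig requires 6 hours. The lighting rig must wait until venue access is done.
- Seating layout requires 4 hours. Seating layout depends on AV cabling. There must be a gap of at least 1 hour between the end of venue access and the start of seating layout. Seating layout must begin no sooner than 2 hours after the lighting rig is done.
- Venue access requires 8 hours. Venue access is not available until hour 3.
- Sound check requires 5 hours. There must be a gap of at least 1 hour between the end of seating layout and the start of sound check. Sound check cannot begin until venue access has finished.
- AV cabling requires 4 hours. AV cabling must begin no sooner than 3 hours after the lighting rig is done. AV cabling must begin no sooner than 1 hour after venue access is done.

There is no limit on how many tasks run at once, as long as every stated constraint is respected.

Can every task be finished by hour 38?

Venue access cannot begin until its own release at hour 3. It runs from hour 3 to 3 + 8 = hour 11.
The lighting rig waits on venue access (finishes hour 11), so it starts at hour 11 and finishes at 11 + 6 = hour 17.
AV cabling needs all of the lighting rig (finishes hour 17, plus 3-hour gap → hour 20); venue access (finishes hour 11, plus 1-hour gap → hour 12). That puts its earliest start at hour 20; it finishes at 20 + 4 = hour 24.
Seating layout cannot start until AV cabling (finishes hour 24); venue access (finishes hour 11, plus 1-hour gap → hour 12); the lighting rig (finishes hour 17, plus 2-hour gap → hour 19). The controlling bound is hour 24, so seating layout finishes at 24 + 4 = hour 28.
Sound check cannot start until seating layout (finishes hour 28, plus 1-hour gap → hour 29); venue access (finishes hour 11). The controlling bound is hour 29, so sound check finishes at 29 + 5 = hour 34.
After sound check (finishes hour 34), final walkthrough can start at hour 34 and finishes at hour 36.
Every task is finished by hour 36, which is no later than the deadline of 38, so the schedule is feasible.

Yes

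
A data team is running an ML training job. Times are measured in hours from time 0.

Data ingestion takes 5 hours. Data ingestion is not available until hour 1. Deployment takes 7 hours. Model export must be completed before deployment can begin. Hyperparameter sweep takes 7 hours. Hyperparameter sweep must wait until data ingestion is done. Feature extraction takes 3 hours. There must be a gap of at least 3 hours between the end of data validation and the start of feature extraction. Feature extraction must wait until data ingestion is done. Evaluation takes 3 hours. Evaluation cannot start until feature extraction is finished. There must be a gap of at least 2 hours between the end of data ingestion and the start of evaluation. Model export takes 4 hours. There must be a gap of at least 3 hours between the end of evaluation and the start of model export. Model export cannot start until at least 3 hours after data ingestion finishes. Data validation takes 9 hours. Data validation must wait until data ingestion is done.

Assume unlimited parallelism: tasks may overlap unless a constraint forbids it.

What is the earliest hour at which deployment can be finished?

38

After its own release at hour 1, data ingestion can start at hour 1 and finishes at hour 6.
Data validation cannot begin until data ingestion (finishes hour 6). It runs from hour 6 to 6 + 9 = hour 15.
Feature extraction cannot start until data validation (finishes hour 15, plus 3-hour gap → hour 18); data ingestion (finishes hour 6). The controlling bound is hour 18, so feature extraction finishes at 18 + 3 = hour 21.
For evaluation: feature extraction (finishes hour 21); data ingestion (finishes hour 6, plus 2-hour gap → hour 8). Taking the maximum gives a start of hour 21, and it finishes at 21 + 3 = hour 24.
Model export needs all of evaluation (finishes hour 24, plus 3-hour gap → hour 27); data ingestion (finishes hour 6, plus 3-hour gap → hour 9). That puts its earliest start at hour 27; it finishes at 27 + 4 = hour 31.
Deployment waits on model export (finishes hour 31), so it starts at hour 31 and finishes at 31 + 7 = hour 38.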